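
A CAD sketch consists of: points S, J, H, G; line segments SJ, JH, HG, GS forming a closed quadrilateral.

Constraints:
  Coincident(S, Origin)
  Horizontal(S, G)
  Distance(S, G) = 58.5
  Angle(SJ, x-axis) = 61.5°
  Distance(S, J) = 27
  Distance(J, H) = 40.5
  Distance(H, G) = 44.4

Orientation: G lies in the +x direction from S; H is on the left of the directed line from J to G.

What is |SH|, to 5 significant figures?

64.880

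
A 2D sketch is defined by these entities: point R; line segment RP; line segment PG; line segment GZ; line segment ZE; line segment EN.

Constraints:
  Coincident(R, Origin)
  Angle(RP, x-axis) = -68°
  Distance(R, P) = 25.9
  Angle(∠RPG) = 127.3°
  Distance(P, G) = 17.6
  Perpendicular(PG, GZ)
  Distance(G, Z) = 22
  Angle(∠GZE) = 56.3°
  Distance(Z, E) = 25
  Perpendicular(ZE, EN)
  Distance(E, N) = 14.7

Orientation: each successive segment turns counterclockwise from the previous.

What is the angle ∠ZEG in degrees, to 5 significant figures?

55.047°

PG ⟂ GZ, so GZ runs at 74.700°; with |GZ| = 22.0, Z = (32.484, -7.4380). ∠GZE = 56.3° gives ZE at -161.60° from the x-axis; with |ZE| = 25.0, E = (8.7618, -15.329). Then cos ∠ZEG = EZ·EG / (|EZ||EG|), giving 55.047°.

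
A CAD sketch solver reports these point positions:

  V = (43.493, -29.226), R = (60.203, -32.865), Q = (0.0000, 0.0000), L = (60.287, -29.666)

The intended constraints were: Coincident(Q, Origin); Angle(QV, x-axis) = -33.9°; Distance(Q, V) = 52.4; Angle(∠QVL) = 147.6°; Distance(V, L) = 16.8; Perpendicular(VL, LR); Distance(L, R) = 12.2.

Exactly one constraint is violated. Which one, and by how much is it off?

Distance(L, R) = 12.2 — off by 9.00.

Q = (0.00, 0.00) ✓; QV at -33.90° ✓; |QV| = 52.40 ✓; ∠QVL = 147.6° ✓; |VL| = 16.80 ✓; ∠(VL, LR) = 90.00° ✓; |LR| = 3.200 ✗.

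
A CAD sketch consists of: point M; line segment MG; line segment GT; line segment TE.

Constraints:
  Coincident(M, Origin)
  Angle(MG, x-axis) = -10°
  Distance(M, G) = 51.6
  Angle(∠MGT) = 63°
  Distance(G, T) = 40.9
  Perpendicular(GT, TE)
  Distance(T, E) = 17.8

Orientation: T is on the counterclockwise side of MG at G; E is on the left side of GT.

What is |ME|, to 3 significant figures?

33.2

∠MGT = 63.0°, so GT runs at -10.0° + (180° − 63.0°) = 107° from the x-axis; with |GT| = 40.9, T = G + 40.9·(cos 107°, sin 107°) = (38.9, 30.2). GT ⟂ TE; with |TE| = 17.8 on the left of GT, E = T + 17.8·(-0.956, -0.292) = (21.8, 24.9). Then |ME| = |E − M| = 33.2.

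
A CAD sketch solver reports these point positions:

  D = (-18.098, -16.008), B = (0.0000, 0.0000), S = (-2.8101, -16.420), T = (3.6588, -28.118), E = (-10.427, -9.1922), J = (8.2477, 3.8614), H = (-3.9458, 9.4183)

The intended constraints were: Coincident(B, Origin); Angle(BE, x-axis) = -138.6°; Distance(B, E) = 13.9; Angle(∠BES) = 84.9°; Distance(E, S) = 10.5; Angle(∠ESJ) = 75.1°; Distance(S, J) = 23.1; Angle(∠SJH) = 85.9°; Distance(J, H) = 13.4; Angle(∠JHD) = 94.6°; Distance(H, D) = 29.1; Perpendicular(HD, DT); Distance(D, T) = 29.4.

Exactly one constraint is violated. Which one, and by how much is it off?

Distance(D, T) = 29.4 — off by 4.50.

B = (0.00, 0.00) ✓; BE at -138.6° ✓; |BE| = 13.90 ✓; ∠BES = 84.90° ✓; |ES| = 10.50 ✓; ∠ESJ = 75.10° ✓; |SJ| = 23.10 ✓; ∠SJH = 85.90° ✓; |JH| = 13.40 ✓; ∠JHD = 94.60° ✓; |HD| = 29.10 ✓; ∠(HD, DT) = 90.00° ✓; |DT| = 24.90 ✗.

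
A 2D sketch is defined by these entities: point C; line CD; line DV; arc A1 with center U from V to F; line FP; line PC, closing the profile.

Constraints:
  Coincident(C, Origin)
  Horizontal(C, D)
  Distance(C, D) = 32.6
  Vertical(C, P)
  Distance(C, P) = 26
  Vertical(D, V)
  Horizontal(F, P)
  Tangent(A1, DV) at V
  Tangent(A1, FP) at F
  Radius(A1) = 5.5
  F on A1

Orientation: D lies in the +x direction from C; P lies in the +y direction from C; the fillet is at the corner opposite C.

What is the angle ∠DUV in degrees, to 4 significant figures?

74.98°

C is at the origin; C and D share the same y with |CD| = 32.6 and D on the +x side, so D = (32.60, 0.000). CP is vertical with |CP| = 26.0 and P on the +y side, so P = (0.000, 26.00). The virtual corner opposite C is at (32.60, 26.00). A1 meets DV tangentially, so UV is at right angles to DV and A1 meets FP tangentially, so UF is at right angles to FP, with radius 5.5, so the center U sits 5.5 in from both sides at U = (27.10, 20.50). That places the tangent points at V = (32.60, 20.50) on DV and F = (27.10, 26.00) on FP. Then cos ∠DUV = UD·UV / (|UD||UV|), giving 74.98°.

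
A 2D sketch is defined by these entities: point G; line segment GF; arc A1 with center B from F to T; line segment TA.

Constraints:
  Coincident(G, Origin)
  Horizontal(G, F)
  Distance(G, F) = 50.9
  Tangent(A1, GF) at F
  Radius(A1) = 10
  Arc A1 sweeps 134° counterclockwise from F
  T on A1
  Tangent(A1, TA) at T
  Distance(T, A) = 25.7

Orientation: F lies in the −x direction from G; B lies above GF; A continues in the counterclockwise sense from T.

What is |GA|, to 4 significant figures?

71.03

G is at the origin; G and F share the same y with |GF| = 50.9 and F on the −x side, so F = (-50.90, 0.000). Since A1 is tangent to GF there, BF ⟂ GF, so B = F + (0, 10) = (-50.90, 10.00). On A1, F sits at bearing -90° from B; a 134° counterclockwise sweep puts T at bearing 44°, so T = B + 10.0·(cos 44°, sin 44°) = (-43.71, 16.95). The tangent condition forces BT to be normal to TA, so TA runs along (−sin 44°, cos 44°); with |TA| = 25.7, A = (-61.56, 35.43). Then |GA| = |A − G| = 71.03.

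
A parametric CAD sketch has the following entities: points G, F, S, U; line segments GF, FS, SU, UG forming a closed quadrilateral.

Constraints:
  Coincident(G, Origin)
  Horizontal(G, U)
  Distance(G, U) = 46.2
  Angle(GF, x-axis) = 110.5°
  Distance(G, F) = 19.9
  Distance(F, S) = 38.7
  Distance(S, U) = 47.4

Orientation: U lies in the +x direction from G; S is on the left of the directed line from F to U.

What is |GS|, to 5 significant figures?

48.253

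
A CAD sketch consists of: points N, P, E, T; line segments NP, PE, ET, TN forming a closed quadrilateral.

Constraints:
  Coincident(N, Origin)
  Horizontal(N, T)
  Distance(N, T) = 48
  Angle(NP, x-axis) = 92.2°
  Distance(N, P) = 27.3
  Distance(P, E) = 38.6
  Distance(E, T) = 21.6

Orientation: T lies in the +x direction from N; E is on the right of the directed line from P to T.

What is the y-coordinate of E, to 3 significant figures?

0.141

N is at the origin; N and T share the same y with |NT| = 48.0 and T in +x, so T = (48.0, 0). NP runs at 92.2° with |NP| = 27.3, so P = (-1.05, 27.3). E is determined by |PE| = 38.6 and |ET| = 21.6 together: it lies at the intersection of circle(P, 38.6) and circle(T, 21.6). With |PT| = 56.1, the foot of the radical line on PT is 37.2 from P and the perpendicular offset is √(38.6² − 37.2²) = 10.4. Taking the right-of-PT solution: E = (26.4, 0.141).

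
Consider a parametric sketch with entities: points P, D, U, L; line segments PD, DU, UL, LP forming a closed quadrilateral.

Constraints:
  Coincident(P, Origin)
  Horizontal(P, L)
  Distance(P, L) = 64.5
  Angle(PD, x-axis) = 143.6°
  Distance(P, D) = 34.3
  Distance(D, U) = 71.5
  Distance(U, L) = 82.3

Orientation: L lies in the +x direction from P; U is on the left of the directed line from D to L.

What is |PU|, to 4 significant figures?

74.59

P is at the origin; P and L share the same y with |PL| = 64.5 and L in +x, so L = (64.5, 0). PD runs at 143.6° with |PD| = 34.3, so D = (-27.61, 20.35). U is determined by |DU| = 71.5 and |UL| = 82.3 together: it lies at the intersection of circle(D, 71.5) and circle(L, 82.3). With |DL| = 94.33, the foot of the radical line on DL is 38.36 from D and the perpendicular offset is √(71.5² − 38.36²) = 60.34. Taking the left-of-DL solution: U = (22.87, 70.99).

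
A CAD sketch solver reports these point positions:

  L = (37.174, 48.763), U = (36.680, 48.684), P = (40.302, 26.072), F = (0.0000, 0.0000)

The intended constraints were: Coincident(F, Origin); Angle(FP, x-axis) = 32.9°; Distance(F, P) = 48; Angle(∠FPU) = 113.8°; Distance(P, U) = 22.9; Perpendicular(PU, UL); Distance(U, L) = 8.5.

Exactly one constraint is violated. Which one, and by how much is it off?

Distance(U, L) = 8.5 — off by 8.00.

F = (0.00, 0.00) ✓; FP at 32.90° ✓; |FP| = 48.00 ✓; ∠FPU = 113.8° ✓; |PU| = 22.90 ✓; ∠(PU, UL) = 90.01° ✓; |UL| = 0.5003 ✗.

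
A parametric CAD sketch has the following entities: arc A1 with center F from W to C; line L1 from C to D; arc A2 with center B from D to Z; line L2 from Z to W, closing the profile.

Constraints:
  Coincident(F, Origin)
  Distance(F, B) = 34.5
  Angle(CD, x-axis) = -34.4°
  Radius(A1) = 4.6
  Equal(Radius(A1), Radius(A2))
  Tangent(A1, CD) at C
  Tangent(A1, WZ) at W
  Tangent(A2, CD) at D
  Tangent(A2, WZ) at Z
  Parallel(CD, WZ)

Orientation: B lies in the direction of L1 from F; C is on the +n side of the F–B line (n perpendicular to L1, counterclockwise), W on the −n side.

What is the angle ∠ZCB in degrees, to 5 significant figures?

7.3368°

The slot axis is L1's direction at -34.4°, so u = (cos -34.4°, sin -34.4°) = (0.82511, -0.56497) and n = (−sin -34.4°, cos -34.4°) = (0.56497, 0.82511). F is at the origin and B lies 34.5 along u from F, so B = 34.5·u = (28.466, -19.491). Tangency of A1 to both parallel lines with radius 4.6 puts C and W at F ± 4.6·n: C = (2.5988, 3.7955), W = (-2.5988, -3.7955). Equal radii place D and Z the same way about B: D = B + 4.6·n = (31.065, -15.696), Z = B − 4.6·n = (25.868, -23.287). Then cos ∠ZCB = CZ·CB / (|CZ||CB|), giving 7.3368°.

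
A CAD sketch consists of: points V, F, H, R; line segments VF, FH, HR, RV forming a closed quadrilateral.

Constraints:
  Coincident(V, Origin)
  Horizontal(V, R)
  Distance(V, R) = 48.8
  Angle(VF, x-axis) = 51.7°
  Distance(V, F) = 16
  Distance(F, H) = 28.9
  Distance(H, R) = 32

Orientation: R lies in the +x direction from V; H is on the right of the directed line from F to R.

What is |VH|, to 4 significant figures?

24.86

V is at the origin; VR is horizontal with |VR| = 48.8 and R in +x, so R = (48.8, 0). VF runs at 51.7° with |VF| = 16.0, so F = (9.916, 12.56). H is determined by |FH| = 28.9 and |HR| = 32.0 together: it lies at the intersection of circle(F, 28.9) and circle(R, 32.0). With |FR| = 40.86, the foot of the radical line on FR is 18.12 from F and the perpendicular offset is √(28.9² − 18.12²) = 22.51. Taking the right-of-FR solution: H = (20.24, -14.44).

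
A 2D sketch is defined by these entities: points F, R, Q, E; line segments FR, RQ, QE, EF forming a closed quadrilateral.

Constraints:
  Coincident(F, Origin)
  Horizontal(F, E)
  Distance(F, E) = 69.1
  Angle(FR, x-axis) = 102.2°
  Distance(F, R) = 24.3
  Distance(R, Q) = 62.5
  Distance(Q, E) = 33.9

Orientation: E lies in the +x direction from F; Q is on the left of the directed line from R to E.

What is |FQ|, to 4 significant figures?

65.07

Checks: |RQ| = 62.50 ✓; |QE| = 33.90 ✓.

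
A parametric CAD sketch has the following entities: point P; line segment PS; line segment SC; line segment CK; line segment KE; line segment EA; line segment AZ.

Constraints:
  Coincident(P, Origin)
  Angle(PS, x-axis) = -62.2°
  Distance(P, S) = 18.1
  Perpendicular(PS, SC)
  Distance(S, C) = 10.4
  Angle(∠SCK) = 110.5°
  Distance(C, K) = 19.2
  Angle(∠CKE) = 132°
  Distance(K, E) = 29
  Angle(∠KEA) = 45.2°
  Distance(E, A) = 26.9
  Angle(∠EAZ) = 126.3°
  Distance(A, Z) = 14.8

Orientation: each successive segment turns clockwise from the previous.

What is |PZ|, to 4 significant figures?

12.72

P is at the origin; PS runs at -62.2° with length 18.1, so S = (8.442, -16.01). PS ⟂ SC, so SC runs at -152.2°; with |SC| = 10.4, C = (-0.7580, -20.86). ∠SCK = 110.5° gives CK at 138.3° from the x-axis; with |CK| = 19.2, K = (-15.09, -8.089). ∠CKE = 132.0° gives KE at 90.30° from the x-axis; with |KE| = 29.0, E = (-15.25, 20.91). ∠KEA = 45.2° gives EA at -44.50° from the x-axis; with |EA| = 26.9, A = (3.941, 2.056). ∠EAZ = 126.3° gives AZ at -98.20° from the x-axis; with |AZ| = 14.8, Z = (1.830, -12.59). Then |PZ| = |Z − P| = 12.72.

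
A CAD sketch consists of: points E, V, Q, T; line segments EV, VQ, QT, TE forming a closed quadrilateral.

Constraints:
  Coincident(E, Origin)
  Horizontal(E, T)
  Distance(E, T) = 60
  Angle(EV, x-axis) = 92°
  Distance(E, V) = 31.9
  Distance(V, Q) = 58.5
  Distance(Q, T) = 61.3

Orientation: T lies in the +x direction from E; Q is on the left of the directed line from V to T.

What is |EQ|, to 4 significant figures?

78.41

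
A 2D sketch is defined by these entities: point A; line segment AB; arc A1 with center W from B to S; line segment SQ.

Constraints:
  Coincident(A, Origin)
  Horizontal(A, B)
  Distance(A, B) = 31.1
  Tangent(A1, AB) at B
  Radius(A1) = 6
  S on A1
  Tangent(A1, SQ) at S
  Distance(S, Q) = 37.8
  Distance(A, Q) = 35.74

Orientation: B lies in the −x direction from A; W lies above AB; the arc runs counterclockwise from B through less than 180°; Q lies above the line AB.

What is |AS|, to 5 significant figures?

26.133

Checks: |WS| = 6.000 ✓; ∠(WS, SQ) = 90.00° ✓; |SQ| = 37.80 ✓; |AQ| = 35.74 ✓.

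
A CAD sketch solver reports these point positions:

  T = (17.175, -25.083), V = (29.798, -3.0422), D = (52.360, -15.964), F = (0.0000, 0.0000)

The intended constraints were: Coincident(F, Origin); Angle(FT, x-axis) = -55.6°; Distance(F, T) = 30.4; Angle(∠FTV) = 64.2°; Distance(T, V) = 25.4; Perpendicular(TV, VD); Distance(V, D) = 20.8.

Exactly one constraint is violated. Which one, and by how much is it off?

Distance(V, D) = 20.8 — off by 5.20.

F = (0.00, 0.00) ✓; FT at -55.60° ✓; |FT| = 30.40 ✓; ∠FTV = 64.20° ✓; |TV| = 25.40 ✓; ∠(TV, VD) = 90.00° ✓; |VD| = 26.00 ✗.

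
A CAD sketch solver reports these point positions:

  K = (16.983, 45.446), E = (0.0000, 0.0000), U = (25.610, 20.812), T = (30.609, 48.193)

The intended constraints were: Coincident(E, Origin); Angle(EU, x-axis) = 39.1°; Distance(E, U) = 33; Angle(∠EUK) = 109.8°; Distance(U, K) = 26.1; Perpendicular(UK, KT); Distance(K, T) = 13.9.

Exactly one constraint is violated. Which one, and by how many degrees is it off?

Perpendicular(UK, KT) — off by 7.90°.

E = (0.00, 0.00) ✓; EU at 39.10° ✓; |EU| = 33.00 ✓; ∠EUK = 109.8° ✓; |UK| = 26.10 ✓; ∠(UK, KT) = 97.90° ✗; |KT| = 13.90 ✓.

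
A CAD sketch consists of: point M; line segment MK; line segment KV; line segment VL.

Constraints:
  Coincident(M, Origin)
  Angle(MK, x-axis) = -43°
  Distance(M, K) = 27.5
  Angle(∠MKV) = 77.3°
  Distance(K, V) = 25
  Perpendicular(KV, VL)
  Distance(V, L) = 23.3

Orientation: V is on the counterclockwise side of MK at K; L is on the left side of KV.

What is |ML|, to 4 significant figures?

19.28

M is at the origin; MK runs at -43.0° with length 27.5, so K = 27.5·(cos -43.0°, sin -43.0°) = (20.11, -18.75). ∠MKV = 77.3°, so KV runs at -43.0° + (180° − 77.3°) = 59.70° from the x-axis; with |KV| = 25.0, V = K + 25.0·(cos 59.70°, sin 59.70°) = (32.73, 2.830). KV ⟂ VL; with |VL| = 23.3 on the left of KV, L = V + 23.3·(-0.8634, 0.5045) = (12.61, 14.59). Then |ML| = |L − M| = 19.28.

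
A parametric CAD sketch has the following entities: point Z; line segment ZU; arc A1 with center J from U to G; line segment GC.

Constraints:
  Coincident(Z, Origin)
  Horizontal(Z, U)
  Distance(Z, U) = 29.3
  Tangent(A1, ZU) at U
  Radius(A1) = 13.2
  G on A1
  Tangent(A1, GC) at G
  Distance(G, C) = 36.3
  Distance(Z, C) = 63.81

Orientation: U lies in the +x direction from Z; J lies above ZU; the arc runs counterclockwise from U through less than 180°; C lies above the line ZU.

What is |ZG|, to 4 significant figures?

44.85

Checks: Z = (0.00, 0.00) ✓; |JG| = 13.20 ✓; ∠(JG, GC) = 90.00° ✓; |GC| = 36.30 ✓; |ZC| = 63.81 ✓.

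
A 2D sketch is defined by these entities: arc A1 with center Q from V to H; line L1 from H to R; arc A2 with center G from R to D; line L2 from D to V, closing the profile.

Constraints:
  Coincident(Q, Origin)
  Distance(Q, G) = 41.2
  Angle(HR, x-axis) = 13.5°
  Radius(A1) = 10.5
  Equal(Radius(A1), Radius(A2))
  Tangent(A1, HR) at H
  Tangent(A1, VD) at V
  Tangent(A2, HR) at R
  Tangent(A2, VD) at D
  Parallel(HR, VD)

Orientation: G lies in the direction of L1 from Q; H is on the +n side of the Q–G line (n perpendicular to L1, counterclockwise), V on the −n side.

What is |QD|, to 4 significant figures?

42.52

The slot axis is L1's direction at 13.5°, so u = (cos 13.5°, sin 13.5°) = (0.9724, 0.2334) and n = (−sin 13.5°, cos 13.5°) = (-0.2334, 0.9724). Q is at the origin and G lies 41.2 along u from Q, so G = 41.2·u = (40.06, 9.618). Tangency of A1 to both parallel lines with radius 10.5 puts H and V at Q ± 10.5·n: H = (-2.451, 10.21), V = (2.451, -10.21). Equal radii place R and D the same way about G: R = G + 10.5·n = (37.61, 19.83), D = G − 10.5·n = (42.51, -0.5919). Then |QD| = |D − Q| = 42.52.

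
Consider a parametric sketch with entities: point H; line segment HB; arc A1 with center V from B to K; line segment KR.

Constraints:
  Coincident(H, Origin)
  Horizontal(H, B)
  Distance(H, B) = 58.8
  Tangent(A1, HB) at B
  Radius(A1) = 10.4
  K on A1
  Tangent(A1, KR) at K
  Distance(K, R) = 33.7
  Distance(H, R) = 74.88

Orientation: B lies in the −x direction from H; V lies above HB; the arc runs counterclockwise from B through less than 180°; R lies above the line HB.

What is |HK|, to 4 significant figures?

50.77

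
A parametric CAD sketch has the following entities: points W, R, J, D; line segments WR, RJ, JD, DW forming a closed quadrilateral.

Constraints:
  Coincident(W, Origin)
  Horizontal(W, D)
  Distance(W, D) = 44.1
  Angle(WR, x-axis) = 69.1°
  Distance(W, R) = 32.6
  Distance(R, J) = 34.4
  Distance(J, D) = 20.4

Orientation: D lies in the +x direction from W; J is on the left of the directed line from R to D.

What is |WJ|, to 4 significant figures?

48.97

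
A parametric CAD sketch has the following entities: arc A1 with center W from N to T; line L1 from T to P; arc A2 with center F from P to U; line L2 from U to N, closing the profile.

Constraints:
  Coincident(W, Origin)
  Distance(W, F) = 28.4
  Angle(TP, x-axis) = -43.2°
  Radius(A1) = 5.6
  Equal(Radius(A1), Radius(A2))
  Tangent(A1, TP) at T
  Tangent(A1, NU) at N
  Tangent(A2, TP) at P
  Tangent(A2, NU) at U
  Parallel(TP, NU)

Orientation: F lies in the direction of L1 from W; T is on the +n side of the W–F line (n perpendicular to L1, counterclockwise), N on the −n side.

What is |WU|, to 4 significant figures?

28.95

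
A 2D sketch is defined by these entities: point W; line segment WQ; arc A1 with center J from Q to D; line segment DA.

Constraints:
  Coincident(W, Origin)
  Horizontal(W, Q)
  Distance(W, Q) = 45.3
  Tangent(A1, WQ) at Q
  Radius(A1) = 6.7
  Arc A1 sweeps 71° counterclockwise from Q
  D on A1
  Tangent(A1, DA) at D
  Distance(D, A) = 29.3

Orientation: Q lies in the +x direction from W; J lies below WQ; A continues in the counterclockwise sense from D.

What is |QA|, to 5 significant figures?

35.920

W is at the origin; WQ is horizontal with |WQ| = 45.3 and Q on the +x side, so Q = (45.300, 0.0000). The tangent condition forces JQ to be normal to WQ, so J = Q + (0, -6.7) = (45.300, -6.7000). On A1, Q sits at bearing 90° from J; a 71° counterclockwise sweep puts D at bearing 161°, so D = J + 6.7·(cos 161°, sin 161°) = (38.965, -4.5187). The tangent condition forces JD to be normal to DA, so DA runs along (−sin 161°, cos 161°); with |DA| = 29.3, A = (29.426, -32.222). Then |QA| = |A − Q| = 35.920.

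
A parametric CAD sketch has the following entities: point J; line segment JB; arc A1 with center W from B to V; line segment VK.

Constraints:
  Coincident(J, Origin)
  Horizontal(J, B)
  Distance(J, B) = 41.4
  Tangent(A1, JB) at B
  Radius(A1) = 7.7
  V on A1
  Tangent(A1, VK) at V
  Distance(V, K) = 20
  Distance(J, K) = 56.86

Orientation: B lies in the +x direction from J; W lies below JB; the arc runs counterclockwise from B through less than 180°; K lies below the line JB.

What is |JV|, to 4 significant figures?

38.18

J is at the origin; JB is horizontal with |JB| = 41.4 and B on the +x side, so B = (41.40, 0.000). The tangent condition forces WB to be normal to JB, so W = B + (0, -7.7) = (41.40, -7.700). Since WV ⟂ VK (tangency), |WK| = √(7.7² + 20.0²) = 21.43 regardless of where V sits on A1. So K lies on both circle(J, 56.86) and circle(W, 21.43); the below-JB intersection is K = (49.82, -27.41). V is the foot of the tangent from K: V = (35.88, -13.07).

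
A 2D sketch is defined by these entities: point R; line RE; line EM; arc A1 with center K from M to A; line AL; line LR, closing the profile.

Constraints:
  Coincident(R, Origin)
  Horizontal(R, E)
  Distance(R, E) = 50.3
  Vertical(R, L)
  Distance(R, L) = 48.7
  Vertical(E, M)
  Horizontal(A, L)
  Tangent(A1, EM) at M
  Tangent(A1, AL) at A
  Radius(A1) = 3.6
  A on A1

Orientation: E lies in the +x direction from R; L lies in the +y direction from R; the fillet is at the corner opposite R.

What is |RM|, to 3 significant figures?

67.6

The virtual corner opposite R is at (50.3, 48.7). Tangency of A1 to EM means the radius KM is perpendicular to EM and A1 meets AL tangentially, so KA is at right angles to AL, with radius 3.6, so the center K sits 3.6 in from both sides at K = (46.7, 45.1). That places the tangent points at M = (50.3, 45.1) on EM and A = (46.7, 48.7) on AL. Then |RM| = |M − R| = 67.6.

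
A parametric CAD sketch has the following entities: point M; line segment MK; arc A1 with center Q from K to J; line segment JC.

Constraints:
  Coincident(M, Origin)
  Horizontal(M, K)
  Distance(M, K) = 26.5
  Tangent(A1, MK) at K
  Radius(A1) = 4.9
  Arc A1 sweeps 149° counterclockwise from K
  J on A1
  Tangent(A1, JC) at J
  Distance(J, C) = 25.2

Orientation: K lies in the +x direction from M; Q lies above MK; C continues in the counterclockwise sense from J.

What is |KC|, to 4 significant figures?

29.18

M is at the origin; MK is horizontal with |MK| = 26.5 and K on the +x side, so K = (26.50, 0.000). A1 meets MK tangentially, so QK is at right angles to MK, so Q = K + (0, 4.9) = (26.50, 4.900). On A1, K sits at bearing -90° from Q; a 149° counterclockwise sweep puts J at bearing 59°, so J = Q + 4.9·(cos 59°, sin 59°) = (29.02, 9.100). Tangency of A1 to JC means the radius QJ is perpendicular to JC, so JC runs along (−sin 59°, cos 59°); with |JC| = 25.2, C = (7.423, 22.08). Then |KC| = |C − K| = 29.18.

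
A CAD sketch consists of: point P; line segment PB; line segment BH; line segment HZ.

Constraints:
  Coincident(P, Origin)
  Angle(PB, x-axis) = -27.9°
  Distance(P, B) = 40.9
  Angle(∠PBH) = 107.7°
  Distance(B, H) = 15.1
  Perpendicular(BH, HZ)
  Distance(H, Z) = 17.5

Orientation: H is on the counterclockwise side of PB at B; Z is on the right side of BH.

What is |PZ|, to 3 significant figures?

62.8

∠PBH = 107.7°, so BH runs at -27.9° + (180° − 107.7°) = 44.4° from the x-axis; with |BH| = 15.1, H = B + 15.1·(cos 44.4°, sin 44.4°) = (46.9, -8.57). BH ⟂ HZ; with |HZ| = 17.5 on the right of BH, Z = H + 17.5·(0.700, -0.714) = (59.2, -21.1). Then |PZ| = |Z − P| = 62.8.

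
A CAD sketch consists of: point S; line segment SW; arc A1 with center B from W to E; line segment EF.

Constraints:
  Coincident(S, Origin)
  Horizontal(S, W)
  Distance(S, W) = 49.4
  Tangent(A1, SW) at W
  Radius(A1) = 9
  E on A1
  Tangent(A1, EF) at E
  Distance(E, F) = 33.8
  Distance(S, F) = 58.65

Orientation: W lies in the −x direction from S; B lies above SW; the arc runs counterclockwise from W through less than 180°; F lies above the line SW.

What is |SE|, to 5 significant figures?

41.377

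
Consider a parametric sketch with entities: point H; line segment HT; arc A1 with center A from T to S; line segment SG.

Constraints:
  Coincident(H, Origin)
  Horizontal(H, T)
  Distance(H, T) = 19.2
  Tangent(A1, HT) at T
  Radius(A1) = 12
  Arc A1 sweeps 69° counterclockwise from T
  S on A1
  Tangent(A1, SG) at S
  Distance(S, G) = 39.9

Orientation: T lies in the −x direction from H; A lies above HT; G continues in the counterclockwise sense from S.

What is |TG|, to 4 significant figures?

51.68

H is at the origin; H and T share the same y with |HT| = 19.2 and T on the −x side, so T = (-19.20, 0.000). A1 meets HT tangentially, so AT is at right angles to HT, so A = T + (0, 12) = (-19.20, 12.00). On A1, T sits at bearing -90° from A; a 69° counterclockwise sweep puts S at bearing -21°, so S = A + 12.0·(cos -21°, sin -21°) = (-7.997, 7.700). A1 meets SG tangentially, so AS is at right angles to SG, so SG runs along (−sin -21°, cos -21°); with |SG| = 39.9, G = (6.302, 44.95). Then |TG| = |G − T| = 51.68.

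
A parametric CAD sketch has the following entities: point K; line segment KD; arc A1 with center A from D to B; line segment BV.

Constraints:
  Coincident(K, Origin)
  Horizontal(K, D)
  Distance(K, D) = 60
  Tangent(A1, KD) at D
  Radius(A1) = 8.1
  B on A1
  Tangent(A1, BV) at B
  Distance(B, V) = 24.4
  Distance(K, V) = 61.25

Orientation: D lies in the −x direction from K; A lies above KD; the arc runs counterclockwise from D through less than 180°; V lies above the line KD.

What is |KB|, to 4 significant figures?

52.53

Checks: |AB| = 8.100 ✓; ∠(AB, BV) = 90.00° ✓; |BV| = 24.40 ✓; |KV| = 61.25 ✓.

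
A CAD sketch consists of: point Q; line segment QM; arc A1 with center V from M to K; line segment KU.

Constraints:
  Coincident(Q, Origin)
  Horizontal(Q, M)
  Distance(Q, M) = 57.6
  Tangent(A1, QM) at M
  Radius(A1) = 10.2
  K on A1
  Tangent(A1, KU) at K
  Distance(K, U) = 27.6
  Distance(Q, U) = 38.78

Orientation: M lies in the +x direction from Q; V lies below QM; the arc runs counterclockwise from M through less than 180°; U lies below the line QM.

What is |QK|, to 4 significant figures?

50.33

Q is at the origin; QM is horizontal with |QM| = 57.6 and M on the +x side, so M = (57.60, 0.000). Tangency of A1 to QM means the radius VM is perpendicular to QM, so V = M + (0, -10.2) = (57.60, -10.20). Since VK ⟂ KU (tangency), |VU| = √(10.2² + 27.6²) = 29.42 regardless of where K sits on A1. So U lies on both circle(Q, 38.78) and circle(V, 29.42); the below-QM intersection is U = (31.15, -23.10). K is the foot of the tangent from U: K = (50.23, -3.150).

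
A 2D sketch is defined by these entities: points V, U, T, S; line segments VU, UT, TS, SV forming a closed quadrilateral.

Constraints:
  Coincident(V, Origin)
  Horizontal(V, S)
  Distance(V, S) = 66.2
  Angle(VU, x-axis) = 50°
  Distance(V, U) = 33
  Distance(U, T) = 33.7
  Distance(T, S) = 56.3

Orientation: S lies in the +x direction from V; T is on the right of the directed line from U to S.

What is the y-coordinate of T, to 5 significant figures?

-6.6010

V is at the origin; V and S share the same y with |VS| = 66.2 and S in +x, so S = (66.2, 0). VU runs at 50.0° with |VU| = 33.0, so U = (21.212, 25.279). T is determined by |UT| = 33.7 and |TS| = 56.3 together: it lies at the intersection of circle(U, 33.7) and circle(S, 56.3). With |US| = 51.604, the foot of the radical line on US is 6.0942 from U and the perpendicular offset is √(33.7² − 6.0942²) = 33.144. Taking the right-of-US solution: T = (10.288, -6.6010).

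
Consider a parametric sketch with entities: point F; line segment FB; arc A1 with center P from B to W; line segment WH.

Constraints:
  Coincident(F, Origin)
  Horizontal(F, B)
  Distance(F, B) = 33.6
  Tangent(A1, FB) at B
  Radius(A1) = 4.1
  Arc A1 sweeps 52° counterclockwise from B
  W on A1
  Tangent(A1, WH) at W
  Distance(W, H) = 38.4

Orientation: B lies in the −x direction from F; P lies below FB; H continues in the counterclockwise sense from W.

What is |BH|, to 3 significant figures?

41.7

F is at the origin; F and B share the same y with |FB| = 33.6 and B on the −x side, so B = (-33.6, 0.00). The tangent condition forces PB to be normal to FB, so P = B + (0, -4.1) = (-33.6, -4.10). On A1, B sits at bearing 90° from P; a 52° counterclockwise sweep puts W at bearing 142°, so W = P + 4.1·(cos 142°, sin 142°) = (-36.8, -1.58). Since A1 is tangent to WH there, PW ⟂ WH, so WH runs along (−sin 142°, cos 142°); with |WH| = 38.4, H = (-60.5, -31.8). Then |BH| = |H − B| = 41.7.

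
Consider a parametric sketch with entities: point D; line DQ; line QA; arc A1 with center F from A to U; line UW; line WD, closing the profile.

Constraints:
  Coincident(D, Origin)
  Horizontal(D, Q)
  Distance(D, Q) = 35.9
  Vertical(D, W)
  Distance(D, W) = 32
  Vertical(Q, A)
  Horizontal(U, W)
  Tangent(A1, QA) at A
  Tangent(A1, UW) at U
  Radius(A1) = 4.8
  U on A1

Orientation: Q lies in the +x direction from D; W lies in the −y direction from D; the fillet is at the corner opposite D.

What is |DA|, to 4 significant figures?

45.04

D is at the origin; D and Q share the same y with |DQ| = 35.9 and Q on the +x side, so Q = (35.90, 0.000). DW is vertical with |DW| = 32.0 and W on the −y side, so W = (0.000, -32.00). The virtual corner opposite D is at (35.90, -32.00). Since A1 is tangent to QA there, FA ⟂ QA and tangency of A1 to UW means the radius FU is perpendicular to UW, with radius 4.8, so the center F sits 4.8 in from both sides at F = (31.10, -27.20). That places the tangent points at A = (35.90, -27.20) on QA and U = (31.10, -32.00) on UW. Then |DA| = |A − D| = 45.04.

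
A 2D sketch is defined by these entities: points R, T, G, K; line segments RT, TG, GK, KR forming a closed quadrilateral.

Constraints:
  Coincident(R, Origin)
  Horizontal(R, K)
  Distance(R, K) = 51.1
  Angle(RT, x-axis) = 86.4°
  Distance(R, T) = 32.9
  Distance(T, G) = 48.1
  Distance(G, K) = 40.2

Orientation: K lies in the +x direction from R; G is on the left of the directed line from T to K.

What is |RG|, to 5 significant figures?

63.830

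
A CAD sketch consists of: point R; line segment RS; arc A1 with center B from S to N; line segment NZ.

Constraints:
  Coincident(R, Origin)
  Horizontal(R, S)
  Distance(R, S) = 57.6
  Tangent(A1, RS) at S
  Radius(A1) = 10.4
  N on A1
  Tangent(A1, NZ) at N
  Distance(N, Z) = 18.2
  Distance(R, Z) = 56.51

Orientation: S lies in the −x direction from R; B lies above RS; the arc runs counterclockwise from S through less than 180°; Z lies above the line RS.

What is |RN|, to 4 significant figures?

48.50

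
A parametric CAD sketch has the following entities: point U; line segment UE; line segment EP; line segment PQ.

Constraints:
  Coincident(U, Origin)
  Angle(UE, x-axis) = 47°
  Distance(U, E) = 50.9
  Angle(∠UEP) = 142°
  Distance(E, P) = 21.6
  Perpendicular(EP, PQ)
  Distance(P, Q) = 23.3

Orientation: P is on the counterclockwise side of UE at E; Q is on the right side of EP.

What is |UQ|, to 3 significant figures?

82.4

U is at the origin; UE runs at 47.0° with length 50.9, so E = 50.9·(cos 47.0°, sin 47.0°) = (34.7, 37.2). ∠UEP = 142.0°, so EP runs at 47.0° + (180° − 142.0°) = 85.0° from the x-axis; with |EP| = 21.6, P = E + 21.6·(cos 85.0°, sin 85.0°) = (36.6, 58.7). EP ⟂ PQ; with |PQ| = 23.3 on the right of EP, Q = P + 23.3·(0.996, -0.0872) = (59.8, 56.7). Then |UQ| = |Q − U| = 82.4.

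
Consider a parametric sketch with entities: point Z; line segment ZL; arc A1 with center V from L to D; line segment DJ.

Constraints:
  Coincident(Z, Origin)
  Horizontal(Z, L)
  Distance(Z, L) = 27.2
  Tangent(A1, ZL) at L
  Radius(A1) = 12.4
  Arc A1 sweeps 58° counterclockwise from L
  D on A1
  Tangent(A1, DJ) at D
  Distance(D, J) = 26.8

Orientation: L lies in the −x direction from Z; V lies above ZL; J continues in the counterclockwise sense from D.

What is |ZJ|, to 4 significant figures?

28.66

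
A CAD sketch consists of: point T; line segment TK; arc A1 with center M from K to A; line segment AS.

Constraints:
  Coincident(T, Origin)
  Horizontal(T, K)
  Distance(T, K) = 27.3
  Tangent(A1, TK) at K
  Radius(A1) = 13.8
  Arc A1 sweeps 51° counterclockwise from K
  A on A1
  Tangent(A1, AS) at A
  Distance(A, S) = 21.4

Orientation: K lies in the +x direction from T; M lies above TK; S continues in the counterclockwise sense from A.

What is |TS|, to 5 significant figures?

55.896

T is at the origin; T and K share the same y with |TK| = 27.3 and K on the +x side, so K = (27.300, 0.0000). A1 meets TK tangentially, so MK is at right angles to TK, so M = K + (0, 13.8) = (27.300, 13.800). On A1, K sits at bearing -90° from M; a 51° counterclockwise sweep puts A at bearing -39°, so A = M + 13.8·(cos -39°, sin -39°) = (38.025, 5.1154). The tangent condition forces MA to be normal to AS, so AS runs along (−sin -39°, cos -39°); with |AS| = 21.4, S = (51.492, 21.746). Then |TS| = |S − T| = 55.896.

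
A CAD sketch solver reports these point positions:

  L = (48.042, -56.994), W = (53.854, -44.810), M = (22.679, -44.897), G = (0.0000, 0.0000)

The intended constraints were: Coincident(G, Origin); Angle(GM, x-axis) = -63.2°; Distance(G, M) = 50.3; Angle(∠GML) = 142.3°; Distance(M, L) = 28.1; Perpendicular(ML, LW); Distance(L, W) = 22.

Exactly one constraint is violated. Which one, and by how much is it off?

Distance(L, W) = 22 — off by 8.50.

G = (0.00, 0.00) ✓; GM at -63.20° ✓; |GM| = 50.30 ✓; ∠GML = 142.3° ✓; |ML| = 28.10 ✓; ∠(ML, LW) = 90.00° ✓; |LW| = 13.50 ✗.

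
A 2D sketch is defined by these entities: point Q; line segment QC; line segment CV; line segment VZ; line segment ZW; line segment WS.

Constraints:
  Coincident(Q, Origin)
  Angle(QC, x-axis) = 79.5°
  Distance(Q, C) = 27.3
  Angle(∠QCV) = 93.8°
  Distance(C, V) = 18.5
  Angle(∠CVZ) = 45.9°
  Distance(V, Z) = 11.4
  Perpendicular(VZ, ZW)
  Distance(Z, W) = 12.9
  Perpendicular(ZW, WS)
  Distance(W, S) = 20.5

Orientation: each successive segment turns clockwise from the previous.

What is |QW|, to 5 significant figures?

28.203

Q is at the origin; QC runs at 79.5° with length 27.3, so C = (4.9750, 26.843). ∠QCV = 93.8° gives CV at -6.7000° from the x-axis; with |CV| = 18.5, V = (23.349, 24.684). ∠CVZ = 45.9° gives VZ at -140.80° from the x-axis; with |VZ| = 11.4, Z = (14.514, 17.479). The perpendicularity gives ZW at right angles to VZ, so ZW runs at 129.20°; with |ZW| = 12.9, W = (6.3611, 27.476). Then |QW| = |W − Q| = 28.203.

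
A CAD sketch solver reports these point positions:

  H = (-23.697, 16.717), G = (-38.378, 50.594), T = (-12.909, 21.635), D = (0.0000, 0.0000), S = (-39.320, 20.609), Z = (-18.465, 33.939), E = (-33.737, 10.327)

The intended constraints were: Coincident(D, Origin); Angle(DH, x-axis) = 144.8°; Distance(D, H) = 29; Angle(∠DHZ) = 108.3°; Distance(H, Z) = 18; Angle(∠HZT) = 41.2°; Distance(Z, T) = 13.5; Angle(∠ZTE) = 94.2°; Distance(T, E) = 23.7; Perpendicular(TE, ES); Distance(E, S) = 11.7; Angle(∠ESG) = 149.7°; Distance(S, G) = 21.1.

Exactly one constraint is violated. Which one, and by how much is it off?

Distance(S, G) = 21.1 — off by 8.90.

D = (0.00, 0.00) ✓; DH at 144.8° ✓; |DH| = 29.00 ✓; ∠DHZ = 108.3° ✓; |HZ| = 18.00 ✓; ∠HZT = 41.20° ✓; |ZT| = 13.50 ✓; ∠ZTE = 94.20° ✓; |TE| = 23.70 ✓; ∠(TE, ES) = 90.00° ✓; |ES| = 11.70 ✓; ∠ESG = 149.7° ✓; |SG| = 30.00 ✗.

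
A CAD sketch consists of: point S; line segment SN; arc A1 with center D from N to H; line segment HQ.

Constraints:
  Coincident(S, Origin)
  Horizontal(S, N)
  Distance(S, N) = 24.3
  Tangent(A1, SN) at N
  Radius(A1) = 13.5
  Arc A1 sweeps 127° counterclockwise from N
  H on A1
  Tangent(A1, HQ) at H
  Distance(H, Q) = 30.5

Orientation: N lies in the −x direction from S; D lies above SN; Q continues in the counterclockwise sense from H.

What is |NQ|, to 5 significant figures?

46.602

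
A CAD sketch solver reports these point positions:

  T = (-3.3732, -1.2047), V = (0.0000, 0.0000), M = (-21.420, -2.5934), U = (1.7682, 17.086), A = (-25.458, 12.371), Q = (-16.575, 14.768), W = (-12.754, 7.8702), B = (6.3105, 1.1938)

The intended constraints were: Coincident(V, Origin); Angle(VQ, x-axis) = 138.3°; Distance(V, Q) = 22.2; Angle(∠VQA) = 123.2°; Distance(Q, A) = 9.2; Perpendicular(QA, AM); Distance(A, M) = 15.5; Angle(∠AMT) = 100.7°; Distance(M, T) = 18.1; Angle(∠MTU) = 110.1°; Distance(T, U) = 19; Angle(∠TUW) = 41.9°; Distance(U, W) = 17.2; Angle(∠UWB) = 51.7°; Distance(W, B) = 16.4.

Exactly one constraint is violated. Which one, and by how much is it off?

Distance(W, B) = 16.4 — off by 3.80.

V = (0.00, 0.00) ✓; VQ at 138.3° ✓; |VQ| = 22.20 ✓; ∠VQA = 123.2° ✓; |QA| = 9.201 ✓; ∠(QA, AM) = 90.00° ✓; |AM| = 15.50 ✓; ∠AMT = 100.7° ✓; |MT| = 18.10 ✓; ∠MTU = 110.1° ✓; |TU| = 19.00 ✓; ∠TUW = 41.90° ✓; |UW| = 17.20 ✓; ∠UWB = 51.70° ✓; |WB| = 20.20 ✗.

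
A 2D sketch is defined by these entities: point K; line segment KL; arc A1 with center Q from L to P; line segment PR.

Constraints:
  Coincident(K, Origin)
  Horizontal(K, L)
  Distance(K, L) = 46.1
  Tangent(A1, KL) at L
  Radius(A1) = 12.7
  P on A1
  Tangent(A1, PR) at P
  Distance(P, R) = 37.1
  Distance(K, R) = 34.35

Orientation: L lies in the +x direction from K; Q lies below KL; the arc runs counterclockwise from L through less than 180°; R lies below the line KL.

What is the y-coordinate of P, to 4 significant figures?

-4.311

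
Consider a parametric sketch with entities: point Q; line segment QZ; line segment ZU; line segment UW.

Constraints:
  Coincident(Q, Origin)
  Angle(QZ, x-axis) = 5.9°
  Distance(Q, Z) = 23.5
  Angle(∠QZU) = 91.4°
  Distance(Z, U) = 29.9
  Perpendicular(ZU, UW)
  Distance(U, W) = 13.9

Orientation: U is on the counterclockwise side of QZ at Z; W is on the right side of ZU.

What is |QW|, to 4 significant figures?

48.24

∠QZU = 91.4°, so ZU runs at 5.9° + (180° − 91.4°) = 94.50° from the x-axis; with |ZU| = 29.9, U = Z + 29.9·(cos 94.50°, sin 94.50°) = (21.03, 32.22). ZU ⟂ UW; with |UW| = 13.9 on the right of ZU, W = U + 13.9·(0.9969, 0.07846) = (34.89, 33.31). Then |QW| = |W − Q| = 48.24.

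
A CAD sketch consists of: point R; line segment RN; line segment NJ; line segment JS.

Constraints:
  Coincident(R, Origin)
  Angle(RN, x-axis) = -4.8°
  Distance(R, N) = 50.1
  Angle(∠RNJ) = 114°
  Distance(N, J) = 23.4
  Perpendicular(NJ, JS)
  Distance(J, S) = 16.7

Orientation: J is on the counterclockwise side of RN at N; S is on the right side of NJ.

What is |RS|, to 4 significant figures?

76.28

R is at the origin; RN runs at -4.8° with length 50.1, so N = 50.1·(cos -4.8°, sin -4.8°) = (49.92, -4.192). ∠RNJ = 114.0°, so NJ runs at -4.8° + (180° − 114.0°) = 61.20° from the x-axis; with |NJ| = 23.4, J = N + 23.4·(cos 61.20°, sin 61.20°) = (61.20, 16.31). NJ is perpendicular to JS; with |JS| = 16.7 on the right of NJ, S = J + 16.7·(0.8763, -0.4818) = (75.83, 8.268). Then |RS| = |S − R| = 76.28.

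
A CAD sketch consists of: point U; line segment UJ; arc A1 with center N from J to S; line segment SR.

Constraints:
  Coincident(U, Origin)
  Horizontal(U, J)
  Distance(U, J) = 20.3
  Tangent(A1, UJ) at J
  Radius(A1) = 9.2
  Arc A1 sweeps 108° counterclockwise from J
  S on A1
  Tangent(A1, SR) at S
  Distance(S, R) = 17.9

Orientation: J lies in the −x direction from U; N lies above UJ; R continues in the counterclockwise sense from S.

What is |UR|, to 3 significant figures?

33.7

On A1, J sits at bearing -90° from N; a 108° counterclockwise sweep puts S at bearing 18°, so S = N + 9.2·(cos 18°, sin 18°) = (-11.6, 12.0). The tangent condition forces NS to be normal to SR, so SR runs along (−sin 18°, cos 18°); with |SR| = 17.9, R = (-17.1, 29.1). Then |UR| = |R − U| = 33.7.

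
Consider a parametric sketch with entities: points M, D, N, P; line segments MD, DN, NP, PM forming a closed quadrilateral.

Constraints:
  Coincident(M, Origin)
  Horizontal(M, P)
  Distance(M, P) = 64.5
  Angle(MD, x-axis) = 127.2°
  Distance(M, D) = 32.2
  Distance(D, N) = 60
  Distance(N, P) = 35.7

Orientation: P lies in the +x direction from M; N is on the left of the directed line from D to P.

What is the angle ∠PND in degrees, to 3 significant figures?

131°

Checks: |DN| = 60.00 ✓; |NP| = 35.70 ✓.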